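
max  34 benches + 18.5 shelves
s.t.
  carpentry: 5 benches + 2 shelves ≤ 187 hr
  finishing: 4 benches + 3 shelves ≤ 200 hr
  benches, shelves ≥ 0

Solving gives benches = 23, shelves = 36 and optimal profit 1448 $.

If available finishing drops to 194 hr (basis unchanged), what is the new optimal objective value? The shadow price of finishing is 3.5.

Δb = -6, so new z* = 1448 + (3.5)·(-6) = 1448 − 21 = 1427.

1427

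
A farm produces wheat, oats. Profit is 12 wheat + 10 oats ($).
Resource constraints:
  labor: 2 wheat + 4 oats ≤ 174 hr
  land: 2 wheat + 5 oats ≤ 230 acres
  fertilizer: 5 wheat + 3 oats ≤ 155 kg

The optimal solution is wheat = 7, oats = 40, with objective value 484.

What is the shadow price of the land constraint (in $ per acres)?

0

Check each constraint at x*: labor 174/174 (tight); land 214/230 (slack 16); fertilizer 155/155 (tight).
Slack constraints have shadow price 0 (complementary slackness).
Dual feasibility on the basic columns requires 2·y_labor + 5·y_fertilizer = 12, 4·y_labor + 3·y_fertilizer = 10.
→ y_labor = 1 and y_fertilizer = 2.
Shadow price of land = 0.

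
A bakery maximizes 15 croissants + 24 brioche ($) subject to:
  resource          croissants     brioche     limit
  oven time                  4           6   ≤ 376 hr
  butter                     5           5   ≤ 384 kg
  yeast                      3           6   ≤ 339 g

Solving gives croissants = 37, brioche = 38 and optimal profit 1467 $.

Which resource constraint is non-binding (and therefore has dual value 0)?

oven time: 376/376 (binding)
butter: 375/384 (slack 9)
yeast: 339/339 (binding)
By complementary slackness, a constraint with positive slack has shadow price 0 → butter.

butter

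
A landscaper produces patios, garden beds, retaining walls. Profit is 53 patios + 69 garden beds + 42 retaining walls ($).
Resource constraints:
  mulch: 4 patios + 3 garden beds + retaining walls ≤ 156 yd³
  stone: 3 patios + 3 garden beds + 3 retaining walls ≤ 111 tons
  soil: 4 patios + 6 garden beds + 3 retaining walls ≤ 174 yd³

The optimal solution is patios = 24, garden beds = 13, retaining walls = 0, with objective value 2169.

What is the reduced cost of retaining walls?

At the optimum: mulch uses 135 of 156 (slack = 21); stone uses 111 of 111 (binding); soil uses 174 of 174 (binding).
Since mulch is not tight, its dual is 0.
Dual feasibility on the basic columns requires 3·y_stone + 4·y_soil = 53, 3·y_stone + 6·y_soil = 69.
This yields shadow prices y_stone = 7, y_soil = 8.
Reduced cost of retaining walls: c₃ − yᵀa₃ = 42 − (7·3 + 8·3) = 42 − 45 = -3.

-3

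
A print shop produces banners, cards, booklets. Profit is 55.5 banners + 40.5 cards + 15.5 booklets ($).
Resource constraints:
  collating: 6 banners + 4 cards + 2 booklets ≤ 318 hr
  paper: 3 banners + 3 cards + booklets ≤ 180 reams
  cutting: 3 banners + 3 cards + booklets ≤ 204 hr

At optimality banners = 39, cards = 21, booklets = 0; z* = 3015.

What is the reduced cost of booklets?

Binding: collating and paper. Non-binding: cutting (24 unused).
Slack constraints have shadow price 0 (complementary slackness).
Dual feasibility on the basic columns requires 6·y_collating + 3·y_paper = 55.5, 4·y_collating + 3·y_paper = 40.5.
Solving: y_collating = 7.5, y_paper = 3.5.
Reduced cost of booklets: c₃ − yᵀa₃ = 15.5 − (7.5·2 + 3.5·1) = 15.5 − 18.5 = -3.

-3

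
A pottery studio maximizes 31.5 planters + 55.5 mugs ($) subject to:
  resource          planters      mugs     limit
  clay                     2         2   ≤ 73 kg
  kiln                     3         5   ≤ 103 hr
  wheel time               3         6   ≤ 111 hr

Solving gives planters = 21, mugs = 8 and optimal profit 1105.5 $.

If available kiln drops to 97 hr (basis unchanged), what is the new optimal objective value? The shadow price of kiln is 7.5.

Δb = -6, so new z* = 1105.5 + (7.5)·(-6) = 1105.5 − 45 = 1060.5.

1060.5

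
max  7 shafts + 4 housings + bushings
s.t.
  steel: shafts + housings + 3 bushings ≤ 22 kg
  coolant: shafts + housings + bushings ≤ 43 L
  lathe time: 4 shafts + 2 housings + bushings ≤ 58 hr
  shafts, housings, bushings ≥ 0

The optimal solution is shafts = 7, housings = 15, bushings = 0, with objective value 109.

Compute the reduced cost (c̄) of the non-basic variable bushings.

-3.5

Binding: steel and lathe time. Non-binding: coolant (21 unused).
Slack constraints have shadow price 0 (complementary slackness).
From A_Bᵀ y = c: 1·y_steel + 4·y_lathe time = 7; 1·y_steel + 2·y_lathe time = 4.
This yields shadow prices y_steel = 1, y_lathe time = 1.5.
Reduced cost of bushings: c₃ − yᵀa₃ = 1 − (1·3 + 1.5·1) = 1 − 4.5 = -3.5.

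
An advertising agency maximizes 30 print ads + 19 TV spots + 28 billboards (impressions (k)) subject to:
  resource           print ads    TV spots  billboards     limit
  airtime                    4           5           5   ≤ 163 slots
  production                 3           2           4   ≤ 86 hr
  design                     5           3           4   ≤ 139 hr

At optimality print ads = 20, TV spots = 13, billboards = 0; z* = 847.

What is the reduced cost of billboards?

Check each constraint at x*: airtime 145/163 (slack 18); production 86/86 (tight); design 139/139 (tight).
Slack constraints have shadow price 0 (complementary slackness).
From A_Bᵀ y = c: 3·y_production + 5·y_design = 30; 2·y_production + 3·y_design = 19.
Solving: y_production = 5, y_design = 3.
Reduced cost of billboards: c₃ − yᵀa₃ = 28 − (5·4 + 3·4) = 28 − 32 = -4.

-4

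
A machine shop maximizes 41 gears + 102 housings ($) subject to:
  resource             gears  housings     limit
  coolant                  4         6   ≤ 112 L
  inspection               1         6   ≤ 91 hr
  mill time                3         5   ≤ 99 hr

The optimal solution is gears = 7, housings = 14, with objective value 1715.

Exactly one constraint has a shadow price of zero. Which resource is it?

coolant: 112/112 (binding)
inspection: 91/91 (binding)
mill time: 91/99 (slack 8)
By complementary slackness, a constraint with positive slack has shadow price 0 → mill time.

mill time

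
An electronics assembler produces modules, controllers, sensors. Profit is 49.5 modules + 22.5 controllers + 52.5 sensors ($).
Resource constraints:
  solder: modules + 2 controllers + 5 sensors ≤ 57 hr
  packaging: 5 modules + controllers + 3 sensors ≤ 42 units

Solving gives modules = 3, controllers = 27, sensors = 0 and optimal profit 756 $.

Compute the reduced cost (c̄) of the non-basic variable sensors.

-8

Both solder and packaging are binding at x*.
From A_Bᵀ y = c: 1·y_solder + 5·y_packaging = 49.5; 2·y_solder + 1·y_packaging = 22.5.
This yields shadow prices y_solder = 7, y_packaging = 8.5.
Reduced cost of sensors: c₃ − yᵀa₃ = 52.5 − (7·5 + 8.5·3) = 52.5 − 60.5 = -8.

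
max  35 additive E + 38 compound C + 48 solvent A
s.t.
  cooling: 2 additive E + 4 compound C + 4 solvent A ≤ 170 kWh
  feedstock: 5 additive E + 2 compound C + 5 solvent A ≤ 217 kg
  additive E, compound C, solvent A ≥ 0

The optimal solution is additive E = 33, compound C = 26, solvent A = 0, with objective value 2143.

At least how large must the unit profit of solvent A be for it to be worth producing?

50

Check each constraint at x*: cooling 170/170 (tight); feedstock 217/217 (tight).
Dual feasibility on the basic columns requires 2·y_cooling + 5·y_feedstock = 35, 4·y_cooling + 2·y_feedstock = 38.
Solving: y_cooling = 7.5, y_feedstock = 4.
solvent A enters the basis when its profit ≥ yᵀa₃ = 7.5·4 + 4·5 = 50.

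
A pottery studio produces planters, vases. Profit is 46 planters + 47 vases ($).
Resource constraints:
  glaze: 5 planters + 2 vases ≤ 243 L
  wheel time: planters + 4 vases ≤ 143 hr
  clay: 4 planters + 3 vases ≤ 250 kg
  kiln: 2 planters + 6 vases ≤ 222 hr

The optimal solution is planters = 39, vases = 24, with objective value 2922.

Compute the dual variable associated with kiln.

5.5

Binding: glaze and kiln. Non-binding: wheel time (8 unused), clay (22 unused).
Slack constraints have shadow price 0 (complementary slackness).
The binding rows give the dual system: 5·y_glaze + 2·y_kiln = 46 and 2·y_glaze + 6·y_kiln = 47.
Solving: y_glaze = 7, y_kiln = 5.5.
Shadow price of kiln = 5.5.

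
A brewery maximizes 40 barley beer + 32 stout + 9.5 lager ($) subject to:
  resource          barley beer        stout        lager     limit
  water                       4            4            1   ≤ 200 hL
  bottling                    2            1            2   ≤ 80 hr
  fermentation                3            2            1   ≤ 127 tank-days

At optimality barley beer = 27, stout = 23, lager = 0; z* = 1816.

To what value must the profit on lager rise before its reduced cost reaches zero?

At the optimum: water uses 200 of 200 (binding); bottling uses 77 of 80 (slack = 3); fermentation uses 127 of 127 (binding).
By complementary slackness, y = 0 for the non-binding constraint.
From A_Bᵀ y = c: 4·y_water + 3·y_fermentation = 40; 4·y_water + 2·y_fermentation = 32.
Solving: y_water = 4, y_fermentation = 8.
lager enters the basis when its profit ≥ yᵀa₃ = 4·1 + 8·1 = 12.

12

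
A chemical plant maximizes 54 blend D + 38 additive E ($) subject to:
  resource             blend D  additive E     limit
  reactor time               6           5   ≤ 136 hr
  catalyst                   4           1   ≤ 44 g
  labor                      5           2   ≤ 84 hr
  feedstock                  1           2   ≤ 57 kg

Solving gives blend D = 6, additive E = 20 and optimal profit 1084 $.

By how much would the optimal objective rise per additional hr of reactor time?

7

At the optimum: reactor time uses 136 of 136 (binding); catalyst uses 44 of 44 (binding); labor uses 70 of 84 (slack = 14); feedstock uses 46 of 57 (slack = 11).
Since labor, feedstock are not tight, their duals are 0.
From A_Bᵀ y = c: 6·y_reactor time + 4·y_catalyst = 54; 5·y_reactor time + 1·y_catalyst = 38.
This yields shadow prices y_reactor time = 7, y_catalyst = 3.
Shadow price of reactor time = 7.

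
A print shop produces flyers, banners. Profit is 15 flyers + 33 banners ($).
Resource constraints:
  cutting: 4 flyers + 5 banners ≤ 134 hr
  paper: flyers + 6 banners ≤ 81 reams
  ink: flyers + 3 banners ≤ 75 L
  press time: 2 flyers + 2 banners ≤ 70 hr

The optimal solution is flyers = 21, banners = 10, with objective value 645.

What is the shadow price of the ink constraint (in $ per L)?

Check each constraint at x*: cutting 134/134 (tight); paper 81/81 (tight); ink 51/75 (slack 24); press time 62/70 (slack 8).
Slack constraints have shadow price 0 (complementary slackness).
The binding rows give the dual system: 4·y_cutting + 1·y_paper = 15 and 5·y_cutting + 6·y_paper = 33.
→ y_cutting = 3 and y_paper = 3.
Shadow price of ink = 0.

0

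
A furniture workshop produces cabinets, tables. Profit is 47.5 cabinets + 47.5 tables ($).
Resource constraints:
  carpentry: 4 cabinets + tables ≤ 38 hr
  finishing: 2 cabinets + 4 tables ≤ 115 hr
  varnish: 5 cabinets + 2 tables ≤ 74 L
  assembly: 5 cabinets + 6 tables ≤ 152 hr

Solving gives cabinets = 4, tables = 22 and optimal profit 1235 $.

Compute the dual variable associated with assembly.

Check each constraint at x*: carpentry 38/38 (tight); finishing 96/115 (slack 19); varnish 64/74 (slack 10); assembly 152/152 (tight).
Slack constraints have shadow price 0 (complementary slackness).
From A_Bᵀ y = c: 4·y_carpentry + 5·y_assembly = 47.5; 1·y_carpentry + 6·y_assembly = 47.5.
Solving: y_carpentry = 2.5, y_assembly = 7.5.
Shadow price of assembly = 7.5.

7.5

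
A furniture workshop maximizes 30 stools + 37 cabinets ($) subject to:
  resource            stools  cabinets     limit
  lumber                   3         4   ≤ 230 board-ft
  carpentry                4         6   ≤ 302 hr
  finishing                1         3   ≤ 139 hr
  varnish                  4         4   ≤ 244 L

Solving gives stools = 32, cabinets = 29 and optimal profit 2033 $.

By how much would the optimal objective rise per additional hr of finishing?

0

Binding: carpentry and varnish. Non-binding: lumber (18 unused), finishing (20 unused).
By complementary slackness, y = 0 for the non-binding constraints.
Dual feasibility on the basic columns requires 4·y_carpentry + 4·y_varnish = 30, 6·y_carpentry + 4·y_varnish = 37.
This yields shadow prices y_carpentry = 3.5, y_varnish = 4.
Shadow price of finishing = 0.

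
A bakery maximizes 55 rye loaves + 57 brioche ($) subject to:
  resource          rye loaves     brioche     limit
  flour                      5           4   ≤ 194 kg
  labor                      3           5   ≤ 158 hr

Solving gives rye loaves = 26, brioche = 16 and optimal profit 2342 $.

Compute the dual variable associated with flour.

8

Both flour and labor are binding at x*.
From A_Bᵀ y = c: 5·y_flour + 3·y_labor = 55; 4·y_flour + 5·y_labor = 57.
Solving: y_flour = 8, y_labor = 5.
Shadow price of flour = 8.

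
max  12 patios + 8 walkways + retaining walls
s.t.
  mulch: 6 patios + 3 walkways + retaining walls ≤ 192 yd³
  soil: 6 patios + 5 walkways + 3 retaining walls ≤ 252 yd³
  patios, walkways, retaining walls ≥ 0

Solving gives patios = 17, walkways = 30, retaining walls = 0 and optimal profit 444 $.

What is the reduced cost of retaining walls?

-3

Both mulch and soil are binding at x*.
The binding rows give the dual system: 6·y_mulch + 6·y_soil = 12 and 3·y_mulch + 5·y_soil = 8.
This yields shadow prices y_mulch = 1, y_soil = 1.
Reduced cost of retaining walls: c₃ − yᵀa₃ = 1 − (1·1 + 1·3) = 1 − 4 = -3.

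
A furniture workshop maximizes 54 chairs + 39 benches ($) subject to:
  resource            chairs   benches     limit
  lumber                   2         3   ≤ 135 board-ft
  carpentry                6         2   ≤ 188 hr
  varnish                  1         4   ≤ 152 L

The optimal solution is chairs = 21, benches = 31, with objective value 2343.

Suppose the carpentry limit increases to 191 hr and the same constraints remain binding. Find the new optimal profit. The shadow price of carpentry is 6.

2361

Δb = 3, so new z* = 2343 + (6)·(3) = 2343 + 18 = 2361.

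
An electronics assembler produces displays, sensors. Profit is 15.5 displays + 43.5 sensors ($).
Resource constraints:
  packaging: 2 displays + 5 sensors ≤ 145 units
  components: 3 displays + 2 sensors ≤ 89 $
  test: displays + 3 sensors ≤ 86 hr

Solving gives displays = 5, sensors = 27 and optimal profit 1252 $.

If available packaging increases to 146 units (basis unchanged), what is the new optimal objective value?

1255

Binding: packaging and test. Non-binding: components (20 unused).
Since components is not tight, its dual is 0.
Dual feasibility on the basic columns requires 2·y_packaging + 1·y_test = 15.5, 5·y_packaging + 3·y_test = 43.5.
This yields shadow prices y_packaging = 3, y_test = 9.5.
Δz = y_packaging·Δb = 3 × (1) = 3, so new z* = 1252 + 3 = 1255.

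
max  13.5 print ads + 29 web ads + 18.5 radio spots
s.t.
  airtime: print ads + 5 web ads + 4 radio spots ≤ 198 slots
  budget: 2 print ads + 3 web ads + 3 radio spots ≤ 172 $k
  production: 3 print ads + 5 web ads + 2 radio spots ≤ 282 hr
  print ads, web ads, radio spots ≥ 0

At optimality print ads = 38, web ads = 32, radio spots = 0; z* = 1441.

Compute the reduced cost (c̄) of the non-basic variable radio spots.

Binding: airtime and budget. Non-binding: production (8 unused).
Since production is not tight, its dual is 0.
From A_Bᵀ y = c: 1·y_airtime + 2·y_budget = 13.5; 5·y_airtime + 3·y_budget = 29.
→ y_airtime = 2.5 and y_budget = 5.5.
Reduced cost of radio spots: c₃ − yᵀa₃ = 18.5 − (2.5·4 + 5.5·3) = 18.5 − 26.5 = -8.

-8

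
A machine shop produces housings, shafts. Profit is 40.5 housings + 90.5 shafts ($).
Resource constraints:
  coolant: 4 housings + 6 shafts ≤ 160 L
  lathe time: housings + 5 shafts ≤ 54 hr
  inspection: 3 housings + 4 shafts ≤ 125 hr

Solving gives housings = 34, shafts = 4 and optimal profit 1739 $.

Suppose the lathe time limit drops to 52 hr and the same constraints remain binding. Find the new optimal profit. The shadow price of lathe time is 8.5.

Δb = -2, so new z* = 1739 + (8.5)·(-2) = 1739 − 17 = 1722.

1722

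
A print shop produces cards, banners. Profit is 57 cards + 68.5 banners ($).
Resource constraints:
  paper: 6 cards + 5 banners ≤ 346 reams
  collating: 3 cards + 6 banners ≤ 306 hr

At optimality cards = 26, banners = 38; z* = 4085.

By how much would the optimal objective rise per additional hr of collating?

Check each constraint at x*: paper 346/346 (tight); collating 306/306 (tight).
Dual feasibility on the basic columns requires 6·y_paper + 3·y_collating = 57, 5·y_paper + 6·y_collating = 68.5.
→ y_paper = 6.5 and y_collating = 6.
Shadow price of collating = 6.

6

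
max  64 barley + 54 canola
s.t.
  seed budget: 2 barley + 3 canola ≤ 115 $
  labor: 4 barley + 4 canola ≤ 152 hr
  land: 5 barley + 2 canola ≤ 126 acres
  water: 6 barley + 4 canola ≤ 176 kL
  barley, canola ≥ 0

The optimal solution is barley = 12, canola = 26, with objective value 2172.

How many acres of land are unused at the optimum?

land used = 5·12 + 2·26 = 112; slack = 126 − 112 = 14.

14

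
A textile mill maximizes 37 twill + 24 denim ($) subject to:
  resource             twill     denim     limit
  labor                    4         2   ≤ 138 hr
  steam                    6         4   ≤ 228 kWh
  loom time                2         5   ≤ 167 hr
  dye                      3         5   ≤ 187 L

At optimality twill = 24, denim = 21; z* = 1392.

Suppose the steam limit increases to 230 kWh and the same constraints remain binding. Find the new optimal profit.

At the optimum: labor uses 138 of 138 (binding); steam uses 228 of 228 (binding); loom time uses 153 of 167 (slack = 14); dye uses 177 of 187 (slack = 10).
Since loom time, dye are not tight, their duals are 0.
From A_Bᵀ y = c: 4·y_labor + 6·y_steam = 37; 2·y_labor + 4·y_steam = 24.
Solving: y_labor = 1, y_steam = 5.5.
Δz = y_steam·Δb = 5.5 × (2) = 11, so new z* = 1392 + 11 = 1403.

1403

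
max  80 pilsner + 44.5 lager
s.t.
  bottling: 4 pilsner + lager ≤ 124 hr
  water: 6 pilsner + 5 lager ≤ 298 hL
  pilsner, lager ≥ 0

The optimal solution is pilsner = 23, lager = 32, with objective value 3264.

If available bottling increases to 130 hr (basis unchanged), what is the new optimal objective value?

At the optimum: bottling uses 124 of 124 (binding); water uses 298 of 298 (binding).
The binding rows give the dual system: 4·y_bottling + 6·y_water = 80 and 1·y_bottling + 5·y_water = 44.5.
This yields shadow prices y_bottling = 9.5, y_water = 7.
Δz = y_bottling·Δb = 9.5 × (6) = 57, so new z* = 3264 + 57 = 3321.

3321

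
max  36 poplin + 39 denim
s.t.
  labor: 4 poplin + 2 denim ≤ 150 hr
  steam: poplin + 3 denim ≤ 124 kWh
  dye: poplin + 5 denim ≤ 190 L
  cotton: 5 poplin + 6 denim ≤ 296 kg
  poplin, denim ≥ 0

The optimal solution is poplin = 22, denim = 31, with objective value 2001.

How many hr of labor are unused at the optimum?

labor used = 4·22 + 2·31 = 150; slack = 150 − 150 = 0.

0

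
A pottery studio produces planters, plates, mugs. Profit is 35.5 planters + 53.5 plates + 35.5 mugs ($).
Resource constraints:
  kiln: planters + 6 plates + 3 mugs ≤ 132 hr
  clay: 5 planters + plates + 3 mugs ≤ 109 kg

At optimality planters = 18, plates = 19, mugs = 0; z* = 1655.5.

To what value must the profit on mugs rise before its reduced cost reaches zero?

Check each constraint at x*: kiln 132/132 (tight); clay 109/109 (tight).
Dual feasibility on the basic columns requires 1·y_kiln + 5·y_clay = 35.5, 6·y_kiln + 1·y_clay = 53.5.
→ y_kiln = 8 and y_clay = 5.5.
mugs enters the basis when its profit ≥ yᵀa₃ = 8·3 + 5.5·3 = 40.5.

40.5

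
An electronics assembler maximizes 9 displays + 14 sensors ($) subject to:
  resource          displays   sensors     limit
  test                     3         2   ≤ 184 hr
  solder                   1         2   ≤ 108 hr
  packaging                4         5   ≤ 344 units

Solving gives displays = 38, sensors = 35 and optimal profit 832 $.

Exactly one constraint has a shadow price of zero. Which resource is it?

test: 184/184 (binding)
solder: 108/108 (binding)
packaging: 327/344 (slack 17)
By complementary slackness, a constraint with positive slack has shadow price 0 → packaging.

packaging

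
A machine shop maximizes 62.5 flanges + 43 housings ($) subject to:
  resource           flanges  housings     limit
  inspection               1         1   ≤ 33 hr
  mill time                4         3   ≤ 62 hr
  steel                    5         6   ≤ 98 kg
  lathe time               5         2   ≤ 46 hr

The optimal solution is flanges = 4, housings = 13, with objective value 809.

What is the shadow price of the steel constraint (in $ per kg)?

Binding: steel and lathe time. Non-binding: inspection (16 unused), mill time (7 unused).
Since inspection, mill time are not tight, their duals are 0.
From A_Bᵀ y = c: 5·y_steel + 5·y_lathe time = 62.5; 6·y_steel + 2·y_lathe time = 43.
This yields shadow prices y_steel = 4.5, y_lathe time = 8.
Shadow price of steel = 4.5.

4.5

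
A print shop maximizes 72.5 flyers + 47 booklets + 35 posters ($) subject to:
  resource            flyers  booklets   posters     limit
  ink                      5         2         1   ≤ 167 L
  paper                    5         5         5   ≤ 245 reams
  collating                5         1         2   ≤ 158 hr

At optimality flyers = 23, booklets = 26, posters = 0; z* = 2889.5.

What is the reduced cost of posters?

-3.5

Check each constraint at x*: ink 167/167 (tight); paper 245/245 (tight); collating 141/158 (slack 17).
Slack constraints have shadow price 0 (complementary slackness).
From A_Bᵀ y = c: 5·y_ink + 5·y_paper = 72.5; 2·y_ink + 5·y_paper = 47.
→ y_ink = 8.5 and y_paper = 6.
Reduced cost of posters: c₃ − yᵀa₃ = 35 − (8.5·1 + 6·5) = 35 − 38.5 = -3.5.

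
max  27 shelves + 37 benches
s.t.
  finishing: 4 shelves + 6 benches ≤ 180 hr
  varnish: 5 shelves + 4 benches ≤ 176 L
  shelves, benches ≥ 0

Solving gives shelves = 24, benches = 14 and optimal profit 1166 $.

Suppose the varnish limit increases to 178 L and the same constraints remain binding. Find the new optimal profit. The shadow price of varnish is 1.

Δb = 2, so new z* = 1166 + (1)·(2) = 1166 + 2 = 1168.

1168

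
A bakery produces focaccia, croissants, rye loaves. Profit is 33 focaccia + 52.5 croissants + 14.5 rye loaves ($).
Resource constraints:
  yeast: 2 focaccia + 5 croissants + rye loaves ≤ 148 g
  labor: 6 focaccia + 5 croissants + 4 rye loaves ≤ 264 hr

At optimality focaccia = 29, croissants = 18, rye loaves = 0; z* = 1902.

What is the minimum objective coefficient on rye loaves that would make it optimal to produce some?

At the optimum: yeast uses 148 of 148 (binding); labor uses 264 of 264 (binding).
From A_Bᵀ y = c: 2·y_yeast + 6·y_labor = 33; 5·y_yeast + 5·y_labor = 52.5.
This yields shadow prices y_yeast = 7.5, y_labor = 3.
rye loaves enters the basis when its profit ≥ yᵀa₃ = 7.5·1 + 3·4 = 19.5.

19.5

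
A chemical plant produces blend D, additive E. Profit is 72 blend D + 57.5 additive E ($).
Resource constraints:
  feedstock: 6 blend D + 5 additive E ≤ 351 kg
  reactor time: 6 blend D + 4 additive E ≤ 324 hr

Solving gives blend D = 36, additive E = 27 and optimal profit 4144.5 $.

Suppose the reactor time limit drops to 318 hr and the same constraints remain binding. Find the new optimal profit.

At the optimum: feedstock uses 351 of 351 (binding); reactor time uses 324 of 324 (binding).
From A_Bᵀ y = c: 6·y_feedstock + 6·y_reactor time = 72; 5·y_feedstock + 4·y_reactor time = 57.5.
This yields shadow prices y_feedstock = 9.5, y_reactor time = 2.5.
Δz = y_reactor time·Δb = 2.5 × (-6) = -15, so new z* = 4144.5 − 15 = 4129.5.

4129.5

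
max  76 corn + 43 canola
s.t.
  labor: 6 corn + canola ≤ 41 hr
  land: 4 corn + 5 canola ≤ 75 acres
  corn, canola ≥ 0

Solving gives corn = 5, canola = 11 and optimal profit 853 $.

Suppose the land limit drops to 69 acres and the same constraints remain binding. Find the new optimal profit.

811

Both labor and land are binding at x*.
Dual feasibility on the basic columns requires 6·y_labor + 4·y_land = 76, 1·y_labor + 5·y_land = 43.
Solving: y_labor = 8, y_land = 7.
Δz = y_land·Δb = 7 × (-6) = -42, so new z* = 853 − 42 = 811.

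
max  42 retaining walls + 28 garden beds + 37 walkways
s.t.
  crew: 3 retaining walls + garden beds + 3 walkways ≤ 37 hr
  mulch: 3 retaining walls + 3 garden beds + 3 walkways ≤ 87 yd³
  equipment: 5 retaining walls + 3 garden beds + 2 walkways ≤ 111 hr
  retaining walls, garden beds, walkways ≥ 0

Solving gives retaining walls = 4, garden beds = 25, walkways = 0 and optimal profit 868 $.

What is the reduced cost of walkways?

At the optimum: crew uses 37 of 37 (binding); mulch uses 87 of 87 (binding); equipment uses 95 of 111 (slack = 16).
Since equipment is not tight, its dual is 0.
The binding rows give the dual system: 3·y_crew + 3·y_mulch = 42 and 1·y_crew + 3·y_mulch = 28.
→ y_crew = 7 and y_mulch = 7.
Reduced cost of walkways: c₃ − yᵀa₃ = 37 − (7·3 + 7·3) = 37 − 42 = -5.

-5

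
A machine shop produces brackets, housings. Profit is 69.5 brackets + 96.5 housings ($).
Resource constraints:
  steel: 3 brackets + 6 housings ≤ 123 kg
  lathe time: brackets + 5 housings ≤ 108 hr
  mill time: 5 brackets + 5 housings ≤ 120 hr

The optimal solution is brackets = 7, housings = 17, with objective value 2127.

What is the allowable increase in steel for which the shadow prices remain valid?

Binding constraints: steel, mill time. The basis is B = [[3,6],[5,5]] with det -15.
Per unit increase in steel, x* moves by d = (-0.3333, 0.3333).
The basis stays optimal until lathe time becomes binding; allowable increase = 12 kg.

12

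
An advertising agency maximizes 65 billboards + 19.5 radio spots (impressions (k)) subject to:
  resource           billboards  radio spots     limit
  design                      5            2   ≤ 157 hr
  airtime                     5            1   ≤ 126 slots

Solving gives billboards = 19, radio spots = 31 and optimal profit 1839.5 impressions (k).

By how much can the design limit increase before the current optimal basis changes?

Binding constraints: design, airtime. The basis is B = [[5,2],[5,1]] with det -5.
Per unit increase in design, x* moves by d = (-0.2, 1).
The basis stays optimal until billboards reaches 0; allowable increase = 95 hr.

95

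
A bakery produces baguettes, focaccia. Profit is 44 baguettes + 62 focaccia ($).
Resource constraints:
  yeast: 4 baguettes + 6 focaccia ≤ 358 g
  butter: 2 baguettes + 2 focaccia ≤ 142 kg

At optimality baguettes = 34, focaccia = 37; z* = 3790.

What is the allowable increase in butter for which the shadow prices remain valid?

37

Binding constraints: yeast, butter. The basis is B = [[4,6],[2,2]] with det -4.
Per unit increase in butter, x* moves by d = (1.5, -1).
The basis stays optimal until focaccia reaches 0; allowable increase = 37 kg.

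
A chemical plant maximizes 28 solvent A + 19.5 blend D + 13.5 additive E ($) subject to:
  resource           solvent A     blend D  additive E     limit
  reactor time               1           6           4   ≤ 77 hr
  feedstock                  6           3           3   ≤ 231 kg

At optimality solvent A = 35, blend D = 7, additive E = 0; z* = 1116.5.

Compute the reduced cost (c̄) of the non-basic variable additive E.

At the optimum: reactor time uses 77 of 77 (binding); feedstock uses 231 of 231 (binding).
From A_Bᵀ y = c: 1·y_reactor time + 6·y_feedstock = 28; 6·y_reactor time + 3·y_feedstock = 19.5.
Solving: y_reactor time = 1, y_feedstock = 4.5.
Reduced cost of additive E: c₃ − yᵀa₃ = 13.5 − (1·4 + 4.5·3) = 13.5 − 17.5 = -4.

-4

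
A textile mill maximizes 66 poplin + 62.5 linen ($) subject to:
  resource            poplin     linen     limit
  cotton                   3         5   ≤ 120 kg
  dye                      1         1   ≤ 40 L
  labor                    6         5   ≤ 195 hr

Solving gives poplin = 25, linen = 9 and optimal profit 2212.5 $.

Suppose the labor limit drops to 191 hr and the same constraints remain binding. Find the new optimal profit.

At the optimum: cotton uses 120 of 120 (binding); dye uses 34 of 40 (slack = 6); labor uses 195 of 195 (binding).
Slack constraints have shadow price 0 (complementary slackness).
From A_Bᵀ y = c: 3·y_cotton + 6·y_labor = 66; 5·y_cotton + 5·y_labor = 62.5.
→ y_cotton = 3 and y_labor = 9.5.
Δz = y_labor·Δb = 9.5 × (-4) = -38, so new z* = 2212.5 − 38 = 2174.5.

2174.5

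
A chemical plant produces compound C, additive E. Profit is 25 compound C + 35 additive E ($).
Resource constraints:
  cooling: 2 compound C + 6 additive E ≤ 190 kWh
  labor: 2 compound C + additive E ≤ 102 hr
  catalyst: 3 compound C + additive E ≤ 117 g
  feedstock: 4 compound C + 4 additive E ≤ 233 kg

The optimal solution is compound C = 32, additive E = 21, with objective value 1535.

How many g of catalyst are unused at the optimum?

0

catalyst used = 3·32 + 1·21 = 117; slack = 117 − 117 = 0.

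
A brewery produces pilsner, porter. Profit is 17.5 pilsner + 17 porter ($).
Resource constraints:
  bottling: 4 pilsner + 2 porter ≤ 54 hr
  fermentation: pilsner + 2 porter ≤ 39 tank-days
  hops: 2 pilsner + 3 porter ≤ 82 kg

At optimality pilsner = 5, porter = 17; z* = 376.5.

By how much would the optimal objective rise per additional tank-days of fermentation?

5.5

At the optimum: bottling uses 54 of 54 (binding); fermentation uses 39 of 39 (binding); hops uses 61 of 82 (slack = 21).
Slack constraints have shadow price 0 (complementary slackness).
The binding rows give the dual system: 4·y_bottling + 1·y_fermentation = 17.5 and 2·y_bottling + 2·y_fermentation = 17.
This yields shadow prices y_bottling = 3, y_fermentation = 5.5.
Shadow price of fermentation = 5.5.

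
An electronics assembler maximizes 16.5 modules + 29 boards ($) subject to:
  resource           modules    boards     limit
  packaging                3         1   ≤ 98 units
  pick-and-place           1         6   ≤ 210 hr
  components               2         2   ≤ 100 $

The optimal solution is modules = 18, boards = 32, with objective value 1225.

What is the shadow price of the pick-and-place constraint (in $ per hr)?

Check each constraint at x*: packaging 86/98 (slack 12); pick-and-place 210/210 (tight); components 100/100 (tight).
Slack constraints have shadow price 0 (complementary slackness).
From A_Bᵀ y = c: 1·y_pick-and-place + 2·y_components = 16.5; 6·y_pick-and-place + 2·y_components = 29.
This yields shadow prices y_pick-and-place = 2.5, y_components = 7.
Shadow price of pick-and-place = 2.5.

2.5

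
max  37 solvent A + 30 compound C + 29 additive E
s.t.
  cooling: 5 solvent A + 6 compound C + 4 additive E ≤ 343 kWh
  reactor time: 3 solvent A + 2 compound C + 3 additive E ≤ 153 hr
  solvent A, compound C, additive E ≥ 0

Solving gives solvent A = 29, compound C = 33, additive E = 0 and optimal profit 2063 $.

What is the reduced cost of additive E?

-6

At the optimum: cooling uses 343 of 343 (binding); reactor time uses 153 of 153 (binding).
From A_Bᵀ y = c: 5·y_cooling + 3·y_reactor time = 37; 6·y_cooling + 2·y_reactor time = 30.
This yields shadow prices y_cooling = 2, y_reactor time = 9.
Reduced cost of additive E: c₃ − yᵀa₃ = 29 − (2·4 + 9·3) = 29 − 35 = -6.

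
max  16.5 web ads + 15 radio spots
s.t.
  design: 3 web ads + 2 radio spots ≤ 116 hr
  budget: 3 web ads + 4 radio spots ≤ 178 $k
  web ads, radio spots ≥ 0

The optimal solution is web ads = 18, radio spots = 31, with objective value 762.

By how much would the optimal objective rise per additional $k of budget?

2

At the optimum: design uses 116 of 116 (binding); budget uses 178 of 178 (binding).
Dual feasibility on the basic columns requires 3·y_design + 3·y_budget = 16.5, 2·y_design + 4·y_budget = 15.
→ y_design = 3.5 and y_budget = 2.
Shadow price of budget = 2.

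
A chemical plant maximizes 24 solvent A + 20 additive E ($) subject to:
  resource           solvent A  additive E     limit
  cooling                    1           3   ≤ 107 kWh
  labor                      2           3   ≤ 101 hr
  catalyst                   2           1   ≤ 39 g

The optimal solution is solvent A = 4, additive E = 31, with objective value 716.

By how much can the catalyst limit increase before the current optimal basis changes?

Binding constraints: labor, catalyst. The basis is B = [[2,3],[2,1]] with det -4.
Per unit increase in catalyst, x* moves by d = (0.75, -0.5).
The basis stays optimal until additive E reaches 0; allowable increase = 62 g.

62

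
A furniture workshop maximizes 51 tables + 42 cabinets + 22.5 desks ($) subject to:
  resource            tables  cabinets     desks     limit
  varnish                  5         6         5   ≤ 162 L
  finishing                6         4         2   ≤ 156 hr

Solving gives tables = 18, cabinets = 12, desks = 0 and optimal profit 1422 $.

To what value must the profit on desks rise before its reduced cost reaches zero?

27

Check each constraint at x*: varnish 162/162 (tight); finishing 156/156 (tight).
From A_Bᵀ y = c: 5·y_varnish + 6·y_finishing = 51; 6·y_varnish + 4·y_finishing = 42.
→ y_varnish = 3 and y_finishing = 6.
desks enters the basis when its profit ≥ yᵀa₃ = 3·5 + 6·2 = 27.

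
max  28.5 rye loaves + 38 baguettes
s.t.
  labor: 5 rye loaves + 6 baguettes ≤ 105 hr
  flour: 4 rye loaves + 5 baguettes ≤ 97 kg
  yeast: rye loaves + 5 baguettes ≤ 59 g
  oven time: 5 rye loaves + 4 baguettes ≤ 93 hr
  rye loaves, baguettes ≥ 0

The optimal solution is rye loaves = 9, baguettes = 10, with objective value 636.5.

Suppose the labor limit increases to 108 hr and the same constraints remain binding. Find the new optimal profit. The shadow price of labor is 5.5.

653

Δb = 3, so new z* = 636.5 + (5.5)·(3) = 636.5 + 16.5 = 653.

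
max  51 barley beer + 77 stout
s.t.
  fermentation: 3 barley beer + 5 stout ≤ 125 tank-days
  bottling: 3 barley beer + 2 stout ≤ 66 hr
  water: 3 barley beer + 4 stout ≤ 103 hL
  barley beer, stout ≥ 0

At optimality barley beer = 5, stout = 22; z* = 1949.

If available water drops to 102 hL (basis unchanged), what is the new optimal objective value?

1941

Binding: fermentation and water. Non-binding: bottling (7 unused).
Slack constraints have shadow price 0 (complementary slackness).
From A_Bᵀ y = c: 3·y_fermentation + 3·y_water = 51; 5·y_fermentation + 4·y_water = 77.
→ y_fermentation = 9 and y_water = 8.
Δz = y_water·Δb = 8 × (-1) = -8, so new z* = 1949 − 8 = 1941.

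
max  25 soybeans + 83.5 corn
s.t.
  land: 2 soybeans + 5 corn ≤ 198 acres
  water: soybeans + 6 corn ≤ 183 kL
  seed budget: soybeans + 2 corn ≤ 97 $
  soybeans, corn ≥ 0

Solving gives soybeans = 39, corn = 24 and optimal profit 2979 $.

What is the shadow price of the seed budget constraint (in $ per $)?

0

Binding: land and water. Non-binding: seed budget (10 unused).
By complementary slackness, y = 0 for the non-binding constraint.
The binding rows give the dual system: 2·y_land + 1·y_water = 25 and 5·y_land + 6·y_water = 83.5.
This yields shadow prices y_land = 9.5, y_water = 6.
Shadow price of seed budget = 0.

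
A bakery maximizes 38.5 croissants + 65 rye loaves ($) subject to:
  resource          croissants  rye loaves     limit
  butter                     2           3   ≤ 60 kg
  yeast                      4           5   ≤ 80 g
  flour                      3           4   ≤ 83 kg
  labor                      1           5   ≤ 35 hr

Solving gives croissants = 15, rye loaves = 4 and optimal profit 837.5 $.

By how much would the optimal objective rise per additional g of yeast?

8.5

Check each constraint at x*: butter 42/60 (slack 18); yeast 80/80 (tight); flour 61/83 (slack 22); labor 35/35 (tight).
Slack constraints have shadow price 0 (complementary slackness).
From A_Bᵀ y = c: 4·y_yeast + 1·y_labor = 38.5; 5·y_yeast + 5·y_labor = 65.
→ y_yeast = 8.5 and y_labor = 4.5.
Shadow price of yeast = 8.5.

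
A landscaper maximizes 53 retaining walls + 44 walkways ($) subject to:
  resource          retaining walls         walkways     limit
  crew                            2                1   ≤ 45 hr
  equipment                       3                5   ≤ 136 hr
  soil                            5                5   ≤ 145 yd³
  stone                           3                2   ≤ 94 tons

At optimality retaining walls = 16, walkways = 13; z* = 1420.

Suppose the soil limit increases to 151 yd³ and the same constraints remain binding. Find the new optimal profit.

Check each constraint at x*: crew 45/45 (tight); equipment 113/136 (slack 23); soil 145/145 (tight); stone 74/94 (slack 20).
Slack constraints have shadow price 0 (complementary slackness).
From A_Bᵀ y = c: 2·y_crew + 5·y_soil = 53; 1·y_crew + 5·y_soil = 44.
Solving: y_crew = 9, y_soil = 7.
Δz = y_soil·Δb = 7 × (6) = 42, so new z* = 1420 + 42 = 1462.

1462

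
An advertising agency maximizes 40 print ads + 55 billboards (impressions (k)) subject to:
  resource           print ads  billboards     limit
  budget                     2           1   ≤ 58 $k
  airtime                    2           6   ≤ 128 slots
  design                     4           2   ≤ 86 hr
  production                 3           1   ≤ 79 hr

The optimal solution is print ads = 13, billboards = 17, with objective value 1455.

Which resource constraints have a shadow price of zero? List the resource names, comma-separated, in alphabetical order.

budget, production

budget: 43/58 (slack 15)
airtime: 128/128 (binding)
design: 86/86 (binding)
production: 56/79 (slack 23)
By complementary slackness, a constraint with positive slack has shadow price 0 → budget, production.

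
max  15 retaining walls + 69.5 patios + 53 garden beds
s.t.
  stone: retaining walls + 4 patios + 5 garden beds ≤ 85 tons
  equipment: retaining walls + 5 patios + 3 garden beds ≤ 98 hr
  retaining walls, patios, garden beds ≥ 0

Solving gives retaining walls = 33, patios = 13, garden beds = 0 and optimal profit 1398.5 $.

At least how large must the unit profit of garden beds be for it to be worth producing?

Check each constraint at x*: stone 85/85 (tight); equipment 98/98 (tight).
The binding rows give the dual system: 1·y_stone + 1·y_equipment = 15 and 4·y_stone + 5·y_equipment = 69.5.
Solving: y_stone = 5.5, y_equipment = 9.5.
garden beds enters the basis when its profit ≥ yᵀa₃ = 5.5·5 + 9.5·3 = 56.

56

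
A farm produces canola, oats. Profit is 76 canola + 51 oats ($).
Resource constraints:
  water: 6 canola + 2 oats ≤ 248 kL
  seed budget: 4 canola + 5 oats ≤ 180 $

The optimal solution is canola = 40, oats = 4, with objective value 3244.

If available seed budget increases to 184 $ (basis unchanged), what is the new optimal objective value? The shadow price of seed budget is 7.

3272

Δb = 4, so new z* = 3244 + (7)·(4) = 3244 + 28 = 3272.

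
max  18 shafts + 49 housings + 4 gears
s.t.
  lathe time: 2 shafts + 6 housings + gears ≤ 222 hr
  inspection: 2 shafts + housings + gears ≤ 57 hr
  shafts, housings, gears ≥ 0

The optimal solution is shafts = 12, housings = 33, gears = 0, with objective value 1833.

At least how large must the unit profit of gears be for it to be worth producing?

Both lathe time and inspection are binding at x*.
From A_Bᵀ y = c: 2·y_lathe time + 2·y_inspection = 18; 6·y_lathe time + 1·y_inspection = 49.
This yields shadow prices y_lathe time = 8, y_inspection = 1.
gears enters the basis when its profit ≥ yᵀa₃ = 8·1 + 1·1 = 9.

9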